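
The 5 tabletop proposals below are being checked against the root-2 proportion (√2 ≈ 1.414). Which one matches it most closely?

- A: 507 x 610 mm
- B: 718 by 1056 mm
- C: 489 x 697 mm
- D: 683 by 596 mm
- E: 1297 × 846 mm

Target root-2 ≈ 1.414.
A: 1.203 (Δ0.211)  B: 1.471 (Δ0.057)  C: 1.425 (Δ0.011)  D: 1.146 (Δ0.268)  E: 1.533 (Δ0.119)

C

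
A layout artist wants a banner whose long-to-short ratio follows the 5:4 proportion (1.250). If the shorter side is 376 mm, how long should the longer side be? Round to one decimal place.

470.0 mm

5:4 = 1.25000.
Longer side = 376 × 1.25000 ≈ 470.000 → 470.0 mm.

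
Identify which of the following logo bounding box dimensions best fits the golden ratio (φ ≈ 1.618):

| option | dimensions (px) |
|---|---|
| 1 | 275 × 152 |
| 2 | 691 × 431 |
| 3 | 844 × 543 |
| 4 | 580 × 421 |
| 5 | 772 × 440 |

Ratios (long/short): 1 ≈ 1.809; 2 ≈ 1.603; 3 ≈ 1.554; 4 ≈ 1.378; 5 ≈ 1.755.
golden ratio ≈ 1.618; option 2 is nearest (Δ 0.015).

2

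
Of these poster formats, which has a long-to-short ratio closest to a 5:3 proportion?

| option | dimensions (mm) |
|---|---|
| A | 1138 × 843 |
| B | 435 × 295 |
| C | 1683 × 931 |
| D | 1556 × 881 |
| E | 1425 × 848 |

Target 5:3 ≈ 1.667.
A: 1.350 (Δ0.317)  B: 1.475 (Δ0.192)  C: 1.808 (Δ0.141)  D: 1.766 (Δ0.099)  E: 1.680 (Δ0.013)

E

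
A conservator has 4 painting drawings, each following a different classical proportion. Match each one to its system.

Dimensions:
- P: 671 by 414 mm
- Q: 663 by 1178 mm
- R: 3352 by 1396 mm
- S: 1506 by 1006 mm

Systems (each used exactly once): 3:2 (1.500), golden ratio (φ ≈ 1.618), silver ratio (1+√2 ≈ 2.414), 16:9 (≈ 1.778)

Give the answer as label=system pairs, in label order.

P=golden ratio, Q=16:9, R=silver ratio, S=3:2

Ratios: P ≈ 1.621; Q ≈ 1.777; R ≈ 2.401; S ≈ 1.497.
Targets: 3:2 ≈ 1.500; golden ratio ≈ 1.618; silver ratio ≈ 2.414; 16:9 ≈ 1.778.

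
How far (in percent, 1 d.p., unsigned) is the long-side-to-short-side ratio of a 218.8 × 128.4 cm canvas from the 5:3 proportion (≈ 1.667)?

2.2%

Ratio = 218.8 / 128.4 ≈ 1.7040.
Ideal 5:3 ≈ 1.6667. |1.7040 − 1.6667| / 1.6667 ≈ 2.24% → 2.2%.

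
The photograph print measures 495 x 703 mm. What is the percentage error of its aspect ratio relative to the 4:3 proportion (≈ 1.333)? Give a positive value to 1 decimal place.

6.5%

Ratio = 703 / 495 ≈ 1.4202.
Ideal 4:3 ≈ 1.3333. |1.4202 − 1.3333| / 1.3333 ≈ 6.52% → 6.5%.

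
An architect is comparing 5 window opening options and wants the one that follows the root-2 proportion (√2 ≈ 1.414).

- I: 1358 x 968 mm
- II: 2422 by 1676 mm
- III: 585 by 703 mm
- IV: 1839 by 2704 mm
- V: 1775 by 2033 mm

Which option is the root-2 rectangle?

Target root-2 ≈ 1.414.
I: 1.403 (Δ0.011)  II: 1.445 (Δ0.031)  III: 1.202 (Δ0.212)  IV: 1.470 (Δ0.056)  V: 1.145 (Δ0.269)

I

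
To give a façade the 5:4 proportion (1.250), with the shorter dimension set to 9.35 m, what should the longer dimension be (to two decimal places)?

5:4 = 1.25000.
Longer side = 9.35 × 1.25000 ≈ 11.6875 → 11.69 m.

11.69 m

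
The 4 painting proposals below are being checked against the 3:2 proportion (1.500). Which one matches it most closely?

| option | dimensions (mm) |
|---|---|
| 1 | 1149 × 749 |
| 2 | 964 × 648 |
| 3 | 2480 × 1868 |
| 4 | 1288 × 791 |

Target 3:2 ≈ 1.500.
1: 1.534 (Δ0.034)  2: 1.488 (Δ0.012)  3: 1.328 (Δ0.172)  4: 1.628 (Δ0.128)

2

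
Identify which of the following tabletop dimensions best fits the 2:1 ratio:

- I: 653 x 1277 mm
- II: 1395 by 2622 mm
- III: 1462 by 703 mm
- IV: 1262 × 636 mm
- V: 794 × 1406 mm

Ratios (long/short): I ≈ 1.956; II ≈ 1.880; III ≈ 2.080; IV ≈ 1.984; V ≈ 1.771.
2:1 ≈ 2.000; option IV is nearest (Δ 0.016).

IV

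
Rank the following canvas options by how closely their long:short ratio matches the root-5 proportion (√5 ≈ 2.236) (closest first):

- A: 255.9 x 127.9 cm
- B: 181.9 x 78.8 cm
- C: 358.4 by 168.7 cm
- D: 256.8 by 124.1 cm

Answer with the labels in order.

Ratios: A = 255.9 / 127.9 ≈ 2.001; B = 181.9 / 78.8 ≈ 2.308; C = 358.4 / 168.7 ≈ 2.124; D = 256.8 / 124.1 ≈ 2.069.
|Δ from 2.236|: A 0.235; B 0.072; C 0.112; D 0.167.

B, C, D, A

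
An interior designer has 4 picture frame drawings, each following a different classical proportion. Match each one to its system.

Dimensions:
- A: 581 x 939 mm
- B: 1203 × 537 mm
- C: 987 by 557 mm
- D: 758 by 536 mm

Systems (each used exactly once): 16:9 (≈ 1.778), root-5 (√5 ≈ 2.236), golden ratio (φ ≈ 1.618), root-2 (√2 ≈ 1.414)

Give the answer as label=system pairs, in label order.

A=golden ratio, B=root-5, C=16:9, D=root-2

A = 939/581 ≈ 1.616 → golden ratio (1.618)
B = 1203/537 ≈ 2.240 → root-5 (2.236)
C = 987/557 ≈ 1.772 → 16:9 (1.778)
D = 758/536 ≈ 1.414 → root-2 (1.414)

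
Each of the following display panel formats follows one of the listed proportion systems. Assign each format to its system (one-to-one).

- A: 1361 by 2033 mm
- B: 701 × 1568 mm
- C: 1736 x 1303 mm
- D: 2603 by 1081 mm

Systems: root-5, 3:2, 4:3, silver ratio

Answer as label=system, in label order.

Ratios: A ≈ 1.494; B ≈ 2.237; C ≈ 1.332; D ≈ 2.408.
Targets: root-5 ≈ 2.236; 3:2 ≈ 1.500; 4:3 ≈ 1.333; silver ratio ≈ 2.414.

A=3:2, B=root-5, C=4:3, D=silver ratio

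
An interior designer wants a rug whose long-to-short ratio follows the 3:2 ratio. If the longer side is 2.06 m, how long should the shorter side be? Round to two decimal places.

1.37 m

3:2 = 1.50000.
Shorter side = 2.06 ÷ 1.50000 ≈ 1.3733 → 1.37 m.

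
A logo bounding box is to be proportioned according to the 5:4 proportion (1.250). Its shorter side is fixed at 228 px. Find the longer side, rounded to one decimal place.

285.0 px

5:4 = 1.25000.
Longer side = 228 × 1.25000 ≈ 285.000 → 285.0 px.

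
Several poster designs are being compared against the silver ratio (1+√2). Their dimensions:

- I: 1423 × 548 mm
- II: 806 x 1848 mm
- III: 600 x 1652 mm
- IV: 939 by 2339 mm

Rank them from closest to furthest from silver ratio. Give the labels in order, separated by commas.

IV, II, I, III

Ratios: I = 1423 / 548 ≈ 2.597; II = 1848 / 806 ≈ 2.293; III = 1652 / 600 ≈ 2.753; IV = 2339 / 939 ≈ 2.491.
|Δ from 2.414|: I 0.183; II 0.121; III 0.339; IV 0.077.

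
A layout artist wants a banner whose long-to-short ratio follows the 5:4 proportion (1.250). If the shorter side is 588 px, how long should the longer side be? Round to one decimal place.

735.0 px

5:4 = 1.25000.
Longer side = 588 × 1.25000 ≈ 735.000 → 735.0 px.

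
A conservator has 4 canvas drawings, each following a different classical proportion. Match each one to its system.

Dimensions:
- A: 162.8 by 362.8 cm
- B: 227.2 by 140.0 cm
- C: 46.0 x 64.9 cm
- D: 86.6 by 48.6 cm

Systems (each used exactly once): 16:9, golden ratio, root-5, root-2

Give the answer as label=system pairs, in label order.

A=root-5, B=golden ratio, C=root-2, D=16:9

Ratios: A ≈ 2.229; B ≈ 1.623; C ≈ 1.411; D ≈ 1.782.
Targets: 16:9 ≈ 1.778; golden ratio ≈ 1.618; root-5 ≈ 2.236; root-2 ≈ 1.414.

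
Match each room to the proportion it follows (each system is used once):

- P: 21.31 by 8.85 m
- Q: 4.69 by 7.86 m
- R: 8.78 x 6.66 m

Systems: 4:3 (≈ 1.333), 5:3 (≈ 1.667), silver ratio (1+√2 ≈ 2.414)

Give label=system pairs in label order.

P=silver ratio, Q=5:3, R=4:3

Ratios: P ≈ 2.408; Q ≈ 1.676; R ≈ 1.318.
Targets: 4:3 ≈ 1.333; 5:3 ≈ 1.667; silver ratio ≈ 2.414.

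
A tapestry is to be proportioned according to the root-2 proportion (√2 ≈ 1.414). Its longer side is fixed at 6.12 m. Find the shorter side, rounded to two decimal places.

root-2 ≈ 1.41421.
Shorter side = 6.12 ÷ 1.41421 ≈ 4.3275 → 4.33 m.

4.33 m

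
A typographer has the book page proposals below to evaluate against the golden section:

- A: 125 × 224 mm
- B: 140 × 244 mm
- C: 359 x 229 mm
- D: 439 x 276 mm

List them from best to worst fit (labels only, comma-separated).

D, C, B, A

Ratios: A = 224 / 125 ≈ 1.792; B = 244 / 140 ≈ 1.743; C = 359 / 229 ≈ 1.568; D = 439 / 276 ≈ 1.591.
|Δ from 1.618|: A 0.174; B 0.125; C 0.050; D 0.027.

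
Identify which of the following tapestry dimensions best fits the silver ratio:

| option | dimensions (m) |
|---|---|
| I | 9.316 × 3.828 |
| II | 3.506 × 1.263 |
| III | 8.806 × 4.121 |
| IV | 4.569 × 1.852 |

Target silver ratio ≈ 2.414.
I: 2.434 (Δ0.020)  II: 2.776 (Δ0.362)  III: 2.137 (Δ0.277)  IV: 2.467 (Δ0.053)

I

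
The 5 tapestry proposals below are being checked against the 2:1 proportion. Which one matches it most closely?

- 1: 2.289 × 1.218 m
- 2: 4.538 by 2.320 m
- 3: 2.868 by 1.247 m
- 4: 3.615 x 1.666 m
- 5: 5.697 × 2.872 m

5

Target 2:1 ≈ 2.000.
1: 1.879 (Δ0.121)  2: 1.956 (Δ0.044)  3: 2.300 (Δ0.300)  4: 2.170 (Δ0.170)  5: 1.984 (Δ0.016)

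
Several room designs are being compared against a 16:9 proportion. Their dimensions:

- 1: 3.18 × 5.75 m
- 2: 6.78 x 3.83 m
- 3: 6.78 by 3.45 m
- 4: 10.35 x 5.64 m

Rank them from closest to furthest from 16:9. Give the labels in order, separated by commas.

2, 1, 4, 3

1: 5.75/3.18 ≈ 1.808 → |1.808 − 1.778| = 0.030
2: 6.78/3.83 ≈ 1.770 → |1.770 − 1.778| = 0.008
3: 6.78/3.45 ≈ 1.965 → |1.965 − 1.778| = 0.187
4: 10.35/5.64 ≈ 1.835 → |1.835 − 1.778| = 0.057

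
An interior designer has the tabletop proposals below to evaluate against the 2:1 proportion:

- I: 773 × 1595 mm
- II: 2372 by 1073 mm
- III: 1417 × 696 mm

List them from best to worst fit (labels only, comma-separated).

I: 1595/773 ≈ 2.063 → |2.063 − 2.000| = 0.063
II: 2372/1073 ≈ 2.211 → |2.211 − 2.000| = 0.211
III: 1417/696 ≈ 2.036 → |2.036 − 2.000| = 0.036

III, I, II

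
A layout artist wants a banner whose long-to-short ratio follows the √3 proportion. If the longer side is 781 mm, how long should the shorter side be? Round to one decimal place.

root-3 ≈ 1.73205.
Shorter side = 781 ÷ 1.73205 ≈ 450.911 → 450.9 mm.

450.9 mm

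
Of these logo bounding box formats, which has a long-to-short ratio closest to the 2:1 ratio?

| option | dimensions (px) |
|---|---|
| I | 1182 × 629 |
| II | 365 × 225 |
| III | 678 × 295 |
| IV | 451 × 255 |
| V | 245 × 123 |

Target 2:1 ≈ 2.000.
I: 1.879 (Δ0.121)  II: 1.622 (Δ0.378)  III: 2.298 (Δ0.298)  IV: 1.769 (Δ0.231)  V: 1.992 (Δ0.008)

V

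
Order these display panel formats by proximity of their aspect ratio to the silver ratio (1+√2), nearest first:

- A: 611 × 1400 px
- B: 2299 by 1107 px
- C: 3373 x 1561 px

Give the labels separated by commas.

A, C, B

A: 1400/611 ≈ 2.291 → |2.291 − 2.414| = 0.123
B: 2299/1107 ≈ 2.077 → |2.077 − 2.414| = 0.337
C: 3373/1561 ≈ 2.161 → |2.161 − 2.414| = 0.253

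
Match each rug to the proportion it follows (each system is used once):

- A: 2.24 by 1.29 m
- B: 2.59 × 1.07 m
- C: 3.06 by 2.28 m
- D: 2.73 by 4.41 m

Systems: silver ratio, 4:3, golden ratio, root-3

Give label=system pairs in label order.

A = 2.24/1.29 ≈ 1.736 → root-3 (1.732)
B = 2.59/1.07 ≈ 2.421 → silver ratio (2.414)
C = 3.06/2.28 ≈ 1.342 → 4:3 (1.333)
D = 4.41/2.73 ≈ 1.615 → golden ratio (1.618)

A=root-3, B=silver ratio, C=4:3, D=golden ratio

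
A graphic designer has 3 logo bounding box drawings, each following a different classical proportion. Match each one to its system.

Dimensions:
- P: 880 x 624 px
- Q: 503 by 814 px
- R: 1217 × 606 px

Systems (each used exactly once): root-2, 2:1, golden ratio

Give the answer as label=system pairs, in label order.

P=root-2, Q=golden ratio, R=2:1

P = 880/624 ≈ 1.410 → root-2 (1.414)
Q = 814/503 ≈ 1.618 → golden ratio (1.618)
R = 1217/606 ≈ 2.008 → 2:1 (2.000)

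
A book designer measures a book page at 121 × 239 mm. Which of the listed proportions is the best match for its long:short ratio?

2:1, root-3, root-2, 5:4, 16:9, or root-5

2:1

Ratio = 239 / 121 ≈ 1.975.
Distances: 2:1 2.000 (Δ 0.025); root-3 1.732 (Δ 0.243); root-2 1.414 (Δ 0.561); 5:4 1.250 (Δ 0.725); 16:9 1.778 (Δ 0.197); root-5 2.236 (Δ 0.261).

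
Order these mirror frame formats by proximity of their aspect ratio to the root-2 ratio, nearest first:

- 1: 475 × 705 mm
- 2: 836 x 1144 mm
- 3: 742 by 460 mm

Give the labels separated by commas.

2, 1, 3

Ratios: 1 = 705 / 475 ≈ 1.484; 2 = 1144 / 836 ≈ 1.368; 3 = 742 / 460 ≈ 1.613.
|Δ from 1.414|: 1 0.070; 2 0.046; 3 0.199.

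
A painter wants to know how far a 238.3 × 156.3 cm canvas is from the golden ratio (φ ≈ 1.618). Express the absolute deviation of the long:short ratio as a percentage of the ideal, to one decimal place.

5.8%

Ratio = 238.3 / 156.3 ≈ 1.5246.
Ideal golden ratio ≈ 1.6180. |1.5246 − 1.6180| / 1.6180 ≈ 5.77% → 5.8%.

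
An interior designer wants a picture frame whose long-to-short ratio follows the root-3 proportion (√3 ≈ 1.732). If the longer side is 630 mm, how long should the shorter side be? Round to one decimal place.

363.7 mm

root-3 ≈ 1.73205.
Shorter side = 630 ÷ 1.73205 ≈ 363.731 → 363.7 mm.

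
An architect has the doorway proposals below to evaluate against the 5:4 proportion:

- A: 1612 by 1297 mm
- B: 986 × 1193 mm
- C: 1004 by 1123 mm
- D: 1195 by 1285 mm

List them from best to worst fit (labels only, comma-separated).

A, B, C, D

Ratios: A = 1612 / 1297 ≈ 1.243; B = 1193 / 986 ≈ 1.210; C = 1123 / 1004 ≈ 1.119; D = 1285 / 1195 ≈ 1.075.
|Δ from 1.250|: A 0.007; B 0.040; C 0.131; D 0.175.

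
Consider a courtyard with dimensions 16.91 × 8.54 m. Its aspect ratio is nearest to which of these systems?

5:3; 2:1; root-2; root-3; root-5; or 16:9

2:1

16.91/8.54 ≈ 1.980. Nearest candidates are 2:1 (2.000, off by 0.020) and 16:9 (1.778, off by 0.202).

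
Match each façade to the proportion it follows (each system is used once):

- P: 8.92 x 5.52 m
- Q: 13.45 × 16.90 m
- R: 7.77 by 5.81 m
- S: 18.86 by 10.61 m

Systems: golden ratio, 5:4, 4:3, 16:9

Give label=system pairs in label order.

P=golden ratio, Q=5:4, R=4:3, S=16:9

P = 8.92/5.52 ≈ 1.616 → golden ratio (1.618)
Q = 16.90/13.45 ≈ 1.257 → 5:4 (1.250)
R = 7.77/5.81 ≈ 1.337 → 4:3 (1.333)
S = 18.86/10.61 ≈ 1.778 → 16:9 (1.778)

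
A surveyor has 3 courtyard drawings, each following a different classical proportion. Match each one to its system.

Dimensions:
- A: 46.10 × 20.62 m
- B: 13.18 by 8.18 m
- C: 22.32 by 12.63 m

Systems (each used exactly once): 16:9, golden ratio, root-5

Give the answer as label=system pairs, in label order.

A=root-5, B=golden ratio, C=16:9

A = 46.10/20.62 ≈ 2.236 → root-5 (2.236)
B = 13.18/8.18 ≈ 1.611 → golden ratio (1.618)
C = 22.32/12.63 ≈ 1.767 → 16:9 (1.778)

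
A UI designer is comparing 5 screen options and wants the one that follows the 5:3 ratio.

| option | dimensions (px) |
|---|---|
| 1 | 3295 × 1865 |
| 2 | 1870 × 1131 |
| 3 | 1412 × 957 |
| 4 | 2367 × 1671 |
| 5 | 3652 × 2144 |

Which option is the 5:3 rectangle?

2

Target 5:3 ≈ 1.667.
1: 1.767 (Δ0.100)  2: 1.653 (Δ0.014)  3: 1.475 (Δ0.192)  4: 1.417 (Δ0.250)  5: 1.703 (Δ0.036)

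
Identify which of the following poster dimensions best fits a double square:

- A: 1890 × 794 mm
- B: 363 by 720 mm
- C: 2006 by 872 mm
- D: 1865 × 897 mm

B

Target 2:1 ≈ 2.000.
A: 2.380 (Δ0.380)  B: 1.983 (Δ0.017)  C: 2.300 (Δ0.300)  D: 2.079 (Δ0.079)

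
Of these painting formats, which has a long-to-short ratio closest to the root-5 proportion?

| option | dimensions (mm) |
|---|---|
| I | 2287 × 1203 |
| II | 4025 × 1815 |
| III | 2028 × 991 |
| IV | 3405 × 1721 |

II

Target root-5 ≈ 2.236.
I: 1.901 (Δ0.335)  II: 2.218 (Δ0.018)  III: 2.046 (Δ0.190)  IV: 1.979 (Δ0.257)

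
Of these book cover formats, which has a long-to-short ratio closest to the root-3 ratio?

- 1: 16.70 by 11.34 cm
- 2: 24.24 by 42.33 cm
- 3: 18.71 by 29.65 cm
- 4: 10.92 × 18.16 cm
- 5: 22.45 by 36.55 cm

Target root-3 ≈ 1.732.
1: 1.473 (Δ0.259)  2: 1.746 (Δ0.014)  3: 1.585 (Δ0.147)  4: 1.663 (Δ0.069)  5: 1.628 (Δ0.104)

2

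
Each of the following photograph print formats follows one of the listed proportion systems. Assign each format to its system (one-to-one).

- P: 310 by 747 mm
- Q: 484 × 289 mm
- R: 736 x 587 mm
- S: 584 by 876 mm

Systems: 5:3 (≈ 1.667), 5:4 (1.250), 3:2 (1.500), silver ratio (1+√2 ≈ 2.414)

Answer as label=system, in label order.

P = 747/310 ≈ 2.410 → silver ratio (2.414)
Q = 484/289 ≈ 1.675 → 5:3 (1.667)
R = 736/587 ≈ 1.254 → 5:4 (1.250)
S = 876/584 ≈ 1.500 → 3:2 (1.500)

P=silver ratio, Q=5:3, R=5:4, S=3:2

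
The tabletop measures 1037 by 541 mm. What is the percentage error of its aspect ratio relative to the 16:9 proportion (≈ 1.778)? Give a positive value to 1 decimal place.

7.8%

Ratio = 1037 / 541 ≈ 1.9168.
Ideal 16:9 ≈ 1.7778. |1.9168 − 1.7778| / 1.7778 ≈ 7.82% → 7.8%.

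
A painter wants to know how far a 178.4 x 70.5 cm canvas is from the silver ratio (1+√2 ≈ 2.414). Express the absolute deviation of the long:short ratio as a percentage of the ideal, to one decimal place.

4.8%

Ratio = 178.4 / 70.5 ≈ 2.5305.
Ideal silver ratio ≈ 2.4142. |2.5305 − 2.4142| / 2.4142 ≈ 4.82% → 4.8%.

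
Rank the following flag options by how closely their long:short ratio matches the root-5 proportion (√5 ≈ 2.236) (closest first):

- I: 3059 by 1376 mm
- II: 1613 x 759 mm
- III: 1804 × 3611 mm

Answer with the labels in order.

Ratios: I = 3059 / 1376 ≈ 2.223; II = 1613 / 759 ≈ 2.125; III = 3611 / 1804 ≈ 2.002.
|Δ from 2.236|: I 0.013; II 0.111; III 0.234.

I, II, III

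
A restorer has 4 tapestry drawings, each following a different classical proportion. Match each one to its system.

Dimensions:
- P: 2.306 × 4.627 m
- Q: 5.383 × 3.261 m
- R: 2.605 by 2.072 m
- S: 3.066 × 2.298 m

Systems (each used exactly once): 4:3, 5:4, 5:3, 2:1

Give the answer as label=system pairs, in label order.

Ratios: P ≈ 2.007; Q ≈ 1.651; R ≈ 1.257; S ≈ 1.334.
Targets: 4:3 ≈ 1.333; 5:4 ≈ 1.250; 5:3 ≈ 1.667; 2:1 ≈ 2.000.

P=2:1, Q=5:3, R=5:4, S=4:3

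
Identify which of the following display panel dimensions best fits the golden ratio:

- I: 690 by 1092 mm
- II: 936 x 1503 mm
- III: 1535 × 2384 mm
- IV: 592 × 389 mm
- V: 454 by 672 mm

II

Target golden ratio ≈ 1.618.
I: 1.583 (Δ0.035)  II: 1.606 (Δ0.012)  III: 1.553 (Δ0.065)  IV: 1.522 (Δ0.096)  V: 1.480 (Δ0.138)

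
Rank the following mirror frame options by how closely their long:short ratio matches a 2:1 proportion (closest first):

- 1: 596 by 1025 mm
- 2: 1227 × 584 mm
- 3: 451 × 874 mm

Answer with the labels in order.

3, 2, 1

1: 1025/596 ≈ 1.720 → |1.720 − 2.000| = 0.280
2: 1227/584 ≈ 2.101 → |2.101 − 2.000| = 0.101
3: 874/451 ≈ 1.938 → |1.938 − 2.000| = 0.062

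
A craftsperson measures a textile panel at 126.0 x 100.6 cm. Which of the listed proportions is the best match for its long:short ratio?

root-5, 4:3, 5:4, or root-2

126.0/100.6 ≈ 1.252. Nearest candidates are 5:4 (1.250, off by 0.002) and 4:3 (1.333, off by 0.081).

5:4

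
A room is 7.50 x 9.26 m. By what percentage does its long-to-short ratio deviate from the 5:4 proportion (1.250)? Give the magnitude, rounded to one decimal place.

1.2%

Ratio = 9.26 / 7.50 ≈ 1.2347.
Ideal 5:4 = 1.2500. |1.2347 − 1.2500| / 1.2500 ≈ 1.22% → 1.2%.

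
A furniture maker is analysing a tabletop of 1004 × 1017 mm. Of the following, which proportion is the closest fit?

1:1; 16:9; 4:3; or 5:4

1:1

Ratio = 1017 / 1004 ≈ 1.013.
Distances: 1:1 1.000 (Δ 0.013); 16:9 1.778 (Δ 0.765); 4:3 1.333 (Δ 0.320); 5:4 1.250 (Δ 0.237).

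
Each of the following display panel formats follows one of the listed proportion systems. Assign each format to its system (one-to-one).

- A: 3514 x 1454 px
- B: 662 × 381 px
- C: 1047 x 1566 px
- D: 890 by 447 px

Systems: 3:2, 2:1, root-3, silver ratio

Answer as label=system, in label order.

Ratios: A ≈ 2.417; B ≈ 1.738; C ≈ 1.496; D ≈ 1.991.
Targets: 3:2 ≈ 1.500; 2:1 ≈ 2.000; root-3 ≈ 1.732; silver ratio ≈ 2.414.

A=silver ratio, B=root-3, C=3:2, D=2:1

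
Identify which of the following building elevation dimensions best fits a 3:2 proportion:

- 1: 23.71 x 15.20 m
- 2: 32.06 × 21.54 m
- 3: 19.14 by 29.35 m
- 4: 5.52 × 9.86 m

Ratios (long/short): 1 ≈ 1.560; 2 ≈ 1.488; 3 ≈ 1.533; 4 ≈ 1.786.
3:2 ≈ 1.500; option 2 is nearest (Δ 0.012).

2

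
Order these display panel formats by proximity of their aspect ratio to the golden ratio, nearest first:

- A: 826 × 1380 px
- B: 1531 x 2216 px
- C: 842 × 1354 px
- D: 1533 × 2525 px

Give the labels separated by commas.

Ratios: A = 1380 / 826 ≈ 1.671; B = 2216 / 1531 ≈ 1.447; C = 1354 / 842 ≈ 1.608; D = 2525 / 1533 ≈ 1.647.
|Δ from 1.618|: A 0.053; B 0.171; C 0.010; D 0.029.

C, D, A, B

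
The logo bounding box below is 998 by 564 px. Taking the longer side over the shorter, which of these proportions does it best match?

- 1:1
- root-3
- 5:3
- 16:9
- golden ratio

998/564 ≈ 1.770. Nearest candidates are 16:9 (1.778, off by 0.008) and root-3 (1.732, off by 0.038).

16:9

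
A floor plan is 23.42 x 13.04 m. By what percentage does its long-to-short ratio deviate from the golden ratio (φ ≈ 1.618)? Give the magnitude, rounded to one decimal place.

Ratio = 23.42 / 13.04 ≈ 1.7960.
Ideal golden ratio ≈ 1.6180. |1.7960 − 1.6180| / 1.6180 ≈ 11.00% → 11.0%.

11.0%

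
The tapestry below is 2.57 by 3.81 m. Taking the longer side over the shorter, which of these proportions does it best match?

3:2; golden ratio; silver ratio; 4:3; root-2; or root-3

Ratio = 3.81 / 2.57 ≈ 1.482.
Distances: 3:2 1.500 (Δ 0.018); golden ratio 1.618 (Δ 0.136); silver ratio 2.414 (Δ 0.932); 4:3 1.333 (Δ 0.149); root-2 1.414 (Δ 0.068); root-3 1.732 (Δ 0.250).

3:2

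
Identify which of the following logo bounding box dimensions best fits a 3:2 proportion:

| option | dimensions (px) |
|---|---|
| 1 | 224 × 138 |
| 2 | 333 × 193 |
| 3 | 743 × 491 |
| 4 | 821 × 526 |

3

Target 3:2 ≈ 1.500.
1: 1.623 (Δ0.123)  2: 1.725 (Δ0.225)  3: 1.513 (Δ0.013)  4: 1.561 (Δ0.061)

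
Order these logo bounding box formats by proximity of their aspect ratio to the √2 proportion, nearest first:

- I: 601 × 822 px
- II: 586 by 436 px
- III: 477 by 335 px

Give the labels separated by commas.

I: 822/601 ≈ 1.368 → |1.368 − 1.414| = 0.046
II: 586/436 ≈ 1.344 → |1.344 − 1.414| = 0.070
III: 477/335 ≈ 1.424 → |1.424 − 1.414| = 0.010

III, I, II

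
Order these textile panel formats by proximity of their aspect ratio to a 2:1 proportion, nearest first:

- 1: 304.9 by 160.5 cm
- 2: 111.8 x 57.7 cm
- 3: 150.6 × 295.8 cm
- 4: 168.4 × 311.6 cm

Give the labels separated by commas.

3, 2, 1, 4

Ratios: 1 = 304.9 / 160.5 ≈ 1.900; 2 = 111.8 / 57.7 ≈ 1.938; 3 = 295.8 / 150.6 ≈ 1.964; 4 = 311.6 / 168.4 ≈ 1.850.
|Δ from 2.000|: 1 0.100; 2 0.062; 3 0.036; 4 0.150.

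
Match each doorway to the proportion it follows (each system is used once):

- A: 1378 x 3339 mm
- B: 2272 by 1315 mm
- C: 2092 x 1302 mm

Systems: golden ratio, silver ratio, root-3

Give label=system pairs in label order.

A = 3339/1378 ≈ 2.423 → silver ratio (2.414)
B = 2272/1315 ≈ 1.728 → root-3 (1.732)
C = 2092/1302 ≈ 1.607 → golden ratio (1.618)

A=silver ratio, B=root-3, C=golden ratio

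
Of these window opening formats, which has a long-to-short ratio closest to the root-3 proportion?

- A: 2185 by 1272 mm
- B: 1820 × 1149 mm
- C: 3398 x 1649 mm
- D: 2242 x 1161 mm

A

Target root-3 ≈ 1.732.
A: 1.718 (Δ0.014)  B: 1.584 (Δ0.148)  C: 2.061 (Δ0.329)  D: 1.931 (Δ0.199)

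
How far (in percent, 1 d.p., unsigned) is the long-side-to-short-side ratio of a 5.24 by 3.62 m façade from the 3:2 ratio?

Ratio = 5.24 / 3.62 ≈ 1.4475.
Ideal 3:2 = 1.5000. |1.4475 − 1.5000| / 1.5000 ≈ 3.50% → 3.5%.

3.5%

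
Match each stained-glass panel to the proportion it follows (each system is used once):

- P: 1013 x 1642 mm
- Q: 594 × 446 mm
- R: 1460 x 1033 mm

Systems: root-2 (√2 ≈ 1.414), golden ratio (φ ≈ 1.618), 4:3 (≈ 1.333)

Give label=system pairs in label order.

Ratios: P ≈ 1.621; Q ≈ 1.332; R ≈ 1.413.
Targets: root-2 ≈ 1.414; golden ratio ≈ 1.618; 4:3 ≈ 1.333.

P=golden ratio, Q=4:3, R=root-2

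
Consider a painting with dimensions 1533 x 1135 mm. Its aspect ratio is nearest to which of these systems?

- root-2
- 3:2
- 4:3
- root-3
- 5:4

1533/1135 ≈ 1.351. Nearest candidates are 4:3 (1.333, off by 0.018) and root-2 (1.414, off by 0.063).

4:3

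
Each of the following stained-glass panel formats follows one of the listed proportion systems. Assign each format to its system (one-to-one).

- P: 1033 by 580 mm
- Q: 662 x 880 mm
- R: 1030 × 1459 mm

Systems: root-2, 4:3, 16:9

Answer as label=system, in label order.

P=16:9, Q=4:3, R=root-2

P = 1033/580 ≈ 1.781 → 16:9 (1.778)
Q = 880/662 ≈ 1.329 → 4:3 (1.333)
R = 1459/1030 ≈ 1.417 → root-2 (1.414)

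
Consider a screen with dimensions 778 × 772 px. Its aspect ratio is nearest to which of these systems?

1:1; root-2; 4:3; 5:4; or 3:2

Ratio = 778 / 772 ≈ 1.008.
Distances: 1:1 1.000 (Δ 0.008); root-2 1.414 (Δ 0.406); 4:3 1.333 (Δ 0.325); 5:4 1.250 (Δ 0.242); 3:2 1.500 (Δ 0.492).

1:1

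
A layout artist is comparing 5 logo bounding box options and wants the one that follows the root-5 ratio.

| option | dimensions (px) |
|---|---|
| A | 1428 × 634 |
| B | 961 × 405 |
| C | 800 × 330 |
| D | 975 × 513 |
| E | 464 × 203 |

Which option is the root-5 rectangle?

A

Target root-5 ≈ 2.236.
A: 2.252 (Δ0.016)  B: 2.373 (Δ0.137)  C: 2.424 (Δ0.188)  D: 1.901 (Δ0.335)  E: 2.286 (Δ0.050)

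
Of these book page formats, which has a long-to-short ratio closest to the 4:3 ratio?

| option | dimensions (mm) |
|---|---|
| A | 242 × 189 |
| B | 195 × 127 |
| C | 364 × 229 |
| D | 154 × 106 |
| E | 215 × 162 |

Target 4:3 ≈ 1.333.
A: 1.280 (Δ0.053)  B: 1.535 (Δ0.202)  C: 1.590 (Δ0.257)  D: 1.453 (Δ0.120)  E: 1.327 (Δ0.006)

E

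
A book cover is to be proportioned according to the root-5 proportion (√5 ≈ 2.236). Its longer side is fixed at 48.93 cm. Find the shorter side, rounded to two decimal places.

root-5 ≈ 2.23607.
Shorter side = 48.93 ÷ 2.23607 ≈ 21.8821 → 21.88 cm.

21.88 cm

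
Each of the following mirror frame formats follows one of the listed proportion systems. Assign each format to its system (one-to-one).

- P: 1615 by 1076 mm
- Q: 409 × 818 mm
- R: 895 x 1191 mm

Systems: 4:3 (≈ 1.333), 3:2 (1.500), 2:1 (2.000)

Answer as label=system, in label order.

P=3:2, Q=2:1, R=4:3

Ratios: P ≈ 1.501; Q ≈ 2.000; R ≈ 1.331.
Targets: 4:3 ≈ 1.333; 3:2 ≈ 1.500; 2:1 ≈ 2.000.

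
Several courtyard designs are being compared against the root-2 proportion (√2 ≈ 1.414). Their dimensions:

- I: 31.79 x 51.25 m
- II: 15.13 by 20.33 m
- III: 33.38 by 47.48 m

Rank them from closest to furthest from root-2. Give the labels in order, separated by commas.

Ratios: I = 51.25 / 31.79 ≈ 1.612; II = 20.33 / 15.13 ≈ 1.344; III = 47.48 / 33.38 ≈ 1.422.
|Δ from 1.414|: I 0.198; II 0.070; III 0.008.

III, II, I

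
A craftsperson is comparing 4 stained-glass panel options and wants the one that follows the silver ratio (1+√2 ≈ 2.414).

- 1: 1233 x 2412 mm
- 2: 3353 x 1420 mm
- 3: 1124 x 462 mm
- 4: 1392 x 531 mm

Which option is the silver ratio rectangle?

3

Ratios (long/short): 1 ≈ 1.956; 2 ≈ 2.361; 3 ≈ 2.433; 4 ≈ 2.621.
silver ratio ≈ 2.414; option 3 is nearest (Δ 0.019).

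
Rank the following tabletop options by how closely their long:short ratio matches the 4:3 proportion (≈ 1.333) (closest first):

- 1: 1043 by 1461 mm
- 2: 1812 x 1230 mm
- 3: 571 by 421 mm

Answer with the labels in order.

1: 1461/1043 ≈ 1.401 → |1.401 − 1.333| = 0.068
2: 1812/1230 ≈ 1.473 → |1.473 − 1.333| = 0.140
3: 571/421 ≈ 1.356 → |1.356 − 1.333| = 0.023

3, 1, 2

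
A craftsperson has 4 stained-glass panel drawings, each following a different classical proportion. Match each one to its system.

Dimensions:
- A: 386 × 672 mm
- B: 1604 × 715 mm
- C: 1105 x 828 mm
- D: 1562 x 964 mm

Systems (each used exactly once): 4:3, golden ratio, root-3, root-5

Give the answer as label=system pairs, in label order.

A = 672/386 ≈ 1.741 → root-3 (1.732)
B = 1604/715 ≈ 2.243 → root-5 (2.236)
C = 1105/828 ≈ 1.335 → 4:3 (1.333)
D = 1562/964 ≈ 1.620 → golden ratio (1.618)

A=root-3, B=root-5, C=4:3, D=golden ratio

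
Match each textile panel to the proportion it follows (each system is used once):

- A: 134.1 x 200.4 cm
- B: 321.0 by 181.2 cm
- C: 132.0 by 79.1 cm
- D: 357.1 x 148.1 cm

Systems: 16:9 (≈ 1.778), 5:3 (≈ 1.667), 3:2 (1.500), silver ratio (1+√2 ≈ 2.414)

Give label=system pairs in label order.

A=3:2, B=16:9, C=5:3, D=silver ratio

A = 200.4/134.1 ≈ 1.494 → 3:2 (1.500)
B = 321.0/181.2 ≈ 1.772 → 16:9 (1.778)
C = 132.0/79.1 ≈ 1.669 → 5:3 (1.667)
D = 357.1/148.1 ≈ 2.411 → silver ratio (2.414)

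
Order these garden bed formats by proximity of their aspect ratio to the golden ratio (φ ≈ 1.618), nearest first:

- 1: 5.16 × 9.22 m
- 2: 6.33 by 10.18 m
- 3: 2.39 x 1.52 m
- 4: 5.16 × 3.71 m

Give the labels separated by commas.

2, 3, 1, 4

Ratios: 1 = 9.22 / 5.16 ≈ 1.787; 2 = 10.18 / 6.33 ≈ 1.608; 3 = 2.39 / 1.52 ≈ 1.572; 4 = 5.16 / 3.71 ≈ 1.391.
|Δ from 1.618|: 1 0.169; 2 0.010; 3 0.046; 4 0.227.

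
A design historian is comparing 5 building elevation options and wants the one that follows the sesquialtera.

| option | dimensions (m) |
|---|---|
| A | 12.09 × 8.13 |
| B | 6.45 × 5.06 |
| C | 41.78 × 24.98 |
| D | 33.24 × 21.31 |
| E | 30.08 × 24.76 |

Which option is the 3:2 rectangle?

A

Ratios (long/short): A ≈ 1.487; B ≈ 1.275; C ≈ 1.673; D ≈ 1.560; E ≈ 1.215.
3:2 ≈ 1.500; option A is nearest (Δ 0.013).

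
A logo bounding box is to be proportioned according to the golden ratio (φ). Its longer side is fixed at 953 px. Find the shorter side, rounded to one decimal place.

589.0 px

golden ratio ≈ 1.61803.
Shorter side = 953 ÷ 1.61803 ≈ 588.988 → 589.0 px.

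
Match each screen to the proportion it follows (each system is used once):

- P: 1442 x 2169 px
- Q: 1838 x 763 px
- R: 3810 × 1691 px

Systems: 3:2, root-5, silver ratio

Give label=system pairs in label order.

Ratios: P ≈ 1.504; Q ≈ 2.409; R ≈ 2.253.
Targets: 3:2 ≈ 1.500; root-5 ≈ 2.236; silver ratio ≈ 2.414.

P=3:2, Q=silver ratio, R=root-5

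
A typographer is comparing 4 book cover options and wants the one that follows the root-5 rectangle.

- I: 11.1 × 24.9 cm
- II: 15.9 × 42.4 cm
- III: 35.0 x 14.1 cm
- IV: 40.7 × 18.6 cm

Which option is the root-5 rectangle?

I

Ratios (long/short): I ≈ 2.243; II ≈ 2.667; III ≈ 2.482; IV ≈ 2.188.
root-5 ≈ 2.236; option I is nearest (Δ 0.007).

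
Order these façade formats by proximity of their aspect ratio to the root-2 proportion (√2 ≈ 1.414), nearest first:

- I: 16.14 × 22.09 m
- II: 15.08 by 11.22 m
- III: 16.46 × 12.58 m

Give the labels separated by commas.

I: 22.09/16.14 ≈ 1.369 → |1.369 − 1.414| = 0.045
II: 15.08/11.22 ≈ 1.344 → |1.344 − 1.414| = 0.070
III: 16.46/12.58 ≈ 1.308 → |1.308 − 1.414| = 0.106

I, II, III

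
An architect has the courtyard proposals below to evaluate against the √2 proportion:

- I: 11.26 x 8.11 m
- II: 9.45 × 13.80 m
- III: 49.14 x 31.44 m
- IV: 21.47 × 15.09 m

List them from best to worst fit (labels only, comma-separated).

I: 11.26/8.11 ≈ 1.388 → |1.388 − 1.414| = 0.026
II: 13.80/9.45 ≈ 1.460 → |1.460 − 1.414| = 0.046
III: 49.14/31.44 ≈ 1.563 → |1.563 − 1.414| = 0.149
IV: 21.47/15.09 ≈ 1.423 → |1.423 − 1.414| = 0.009

IV, I, II, III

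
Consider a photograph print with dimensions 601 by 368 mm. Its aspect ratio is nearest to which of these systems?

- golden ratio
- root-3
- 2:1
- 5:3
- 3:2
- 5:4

golden ratio

601/368 ≈ 1.633. Nearest candidates are golden ratio (1.618, off by 0.015) and 5:3 (1.667, off by 0.034).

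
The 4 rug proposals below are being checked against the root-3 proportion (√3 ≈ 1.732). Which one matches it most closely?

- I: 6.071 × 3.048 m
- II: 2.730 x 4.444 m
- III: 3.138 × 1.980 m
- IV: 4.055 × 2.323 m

IV

Target root-3 ≈ 1.732.
I: 1.992 (Δ0.260)  II: 1.628 (Δ0.104)  III: 1.585 (Δ0.147)  IV: 1.746 (Δ0.014)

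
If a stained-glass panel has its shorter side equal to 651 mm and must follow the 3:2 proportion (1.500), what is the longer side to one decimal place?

3:2 = 1.50000.
Longer side = 651 × 1.50000 ≈ 976.500 → 976.5 mm.

976.5 mm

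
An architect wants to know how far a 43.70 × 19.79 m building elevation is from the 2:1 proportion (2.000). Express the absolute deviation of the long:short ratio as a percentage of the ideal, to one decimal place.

Ratio = 43.70 / 19.79 ≈ 2.2082.
Ideal 2:1 = 2.0000. |2.2082 − 2.0000| / 2.0000 ≈ 10.41% → 10.4%.

10.4%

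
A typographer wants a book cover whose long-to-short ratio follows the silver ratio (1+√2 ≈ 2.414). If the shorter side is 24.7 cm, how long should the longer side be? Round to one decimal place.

silver ratio ≈ 2.41421.
Longer side = 24.7 × 2.41421 ≈ 59.631 → 59.6 cm.

59.6 cm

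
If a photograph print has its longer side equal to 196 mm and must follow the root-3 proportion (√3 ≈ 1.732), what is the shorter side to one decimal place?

root-3 ≈ 1.73205.
Shorter side = 196 ÷ 1.73205 ≈ 113.161 → 113.2 mm.

113.2 mm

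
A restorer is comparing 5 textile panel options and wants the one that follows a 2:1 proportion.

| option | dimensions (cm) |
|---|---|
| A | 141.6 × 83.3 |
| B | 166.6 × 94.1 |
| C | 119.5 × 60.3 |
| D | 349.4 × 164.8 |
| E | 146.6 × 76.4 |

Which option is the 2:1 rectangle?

Target 2:1 ≈ 2.000.
A: 1.700 (Δ0.300)  B: 1.770 (Δ0.230)  C: 1.982 (Δ0.018)  D: 2.120 (Δ0.120)  E: 1.919 (Δ0.081)

C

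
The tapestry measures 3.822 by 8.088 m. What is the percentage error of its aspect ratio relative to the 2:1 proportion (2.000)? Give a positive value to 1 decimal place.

Ratio = 8.088 / 3.822 ≈ 2.1162.
Ideal 2:1 = 2.0000. |2.1162 − 2.0000| / 2.0000 ≈ 5.81% → 5.8%.

5.8%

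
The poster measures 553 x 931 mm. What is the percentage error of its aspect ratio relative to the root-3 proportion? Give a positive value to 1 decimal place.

2.8%

Ratio = 931 / 553 ≈ 1.6835.
Ideal root-3 ≈ 1.7321. |1.6835 − 1.7321| / 1.7321 ≈ 2.81% → 2.8%.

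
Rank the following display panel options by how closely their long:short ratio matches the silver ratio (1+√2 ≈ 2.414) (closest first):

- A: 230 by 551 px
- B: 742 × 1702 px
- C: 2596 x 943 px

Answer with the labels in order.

A: 551/230 ≈ 2.396 → |2.396 − 2.414| = 0.018
B: 1702/742 ≈ 2.294 → |2.294 − 2.414| = 0.120
C: 2596/943 ≈ 2.753 → |2.753 − 2.414| = 0.339

A, B, C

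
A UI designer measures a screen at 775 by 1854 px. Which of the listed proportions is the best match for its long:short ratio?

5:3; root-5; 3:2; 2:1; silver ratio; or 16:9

1854/775 ≈ 2.392. Nearest candidates are silver ratio (2.414, off by 0.022) and root-5 (2.236, off by 0.156).

silver ratio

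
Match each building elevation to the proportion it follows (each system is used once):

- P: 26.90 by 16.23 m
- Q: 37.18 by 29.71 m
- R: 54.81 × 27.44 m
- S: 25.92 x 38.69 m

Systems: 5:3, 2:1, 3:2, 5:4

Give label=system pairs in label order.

Ratios: P ≈ 1.657; Q ≈ 1.251; R ≈ 1.997; S ≈ 1.493.
Targets: 5:3 ≈ 1.667; 2:1 ≈ 2.000; 3:2 ≈ 1.500; 5:4 ≈ 1.250.

P=5:3, Q=5:4, R=2:1, S=3:2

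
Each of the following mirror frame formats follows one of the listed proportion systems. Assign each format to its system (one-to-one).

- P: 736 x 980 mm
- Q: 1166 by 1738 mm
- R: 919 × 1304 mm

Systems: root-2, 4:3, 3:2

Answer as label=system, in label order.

Ratios: P ≈ 1.332; Q ≈ 1.491; R ≈ 1.419.
Targets: root-2 ≈ 1.414; 4:3 ≈ 1.333; 3:2 ≈ 1.500.

P=4:3, Q=3:2, R=root-2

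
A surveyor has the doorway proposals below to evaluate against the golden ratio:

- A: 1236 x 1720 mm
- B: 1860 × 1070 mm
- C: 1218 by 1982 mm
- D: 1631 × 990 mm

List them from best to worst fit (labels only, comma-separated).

A: 1720/1236 ≈ 1.392 → |1.392 − 1.618| = 0.226
B: 1860/1070 ≈ 1.738 → |1.738 − 1.618| = 0.120
C: 1982/1218 ≈ 1.627 → |1.627 − 1.618| = 0.009
D: 1631/990 ≈ 1.647 → |1.647 − 1.618| = 0.029

C, D, B, A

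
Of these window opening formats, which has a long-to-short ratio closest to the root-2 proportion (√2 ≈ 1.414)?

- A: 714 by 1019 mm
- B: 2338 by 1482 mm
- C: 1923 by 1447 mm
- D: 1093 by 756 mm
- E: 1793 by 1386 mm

Ratios (long/short): A ≈ 1.427; B ≈ 1.578; C ≈ 1.329; D ≈ 1.446; E ≈ 1.294.
root-2 ≈ 1.414; option A is nearest (Δ 0.013).

A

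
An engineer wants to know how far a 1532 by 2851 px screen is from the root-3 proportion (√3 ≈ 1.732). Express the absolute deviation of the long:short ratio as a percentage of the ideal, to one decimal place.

Ratio = 2851 / 1532 ≈ 1.8610.
Ideal root-3 ≈ 1.7321. |1.8610 − 1.7321| / 1.7321 ≈ 7.44% → 7.4%.

7.4%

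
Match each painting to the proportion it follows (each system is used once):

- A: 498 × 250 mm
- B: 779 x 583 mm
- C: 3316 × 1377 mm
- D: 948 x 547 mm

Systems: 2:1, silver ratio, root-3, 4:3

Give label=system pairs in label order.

A=2:1, B=4:3, C=silver ratio, D=root-3

A = 498/250 ≈ 1.992 → 2:1 (2.000)
B = 779/583 ≈ 1.336 → 4:3 (1.333)
C = 3316/1377 ≈ 2.408 → silver ratio (2.414)
D = 948/547 ≈ 1.733 → root-3 (1.732)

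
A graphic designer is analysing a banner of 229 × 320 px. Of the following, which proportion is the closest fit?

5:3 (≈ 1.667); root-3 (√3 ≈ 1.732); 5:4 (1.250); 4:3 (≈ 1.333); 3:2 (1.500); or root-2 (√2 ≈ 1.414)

320/229 ≈ 1.397. Nearest candidates are root-2 (1.414, off by 0.017) and 4:3 (1.333, off by 0.064).

root-2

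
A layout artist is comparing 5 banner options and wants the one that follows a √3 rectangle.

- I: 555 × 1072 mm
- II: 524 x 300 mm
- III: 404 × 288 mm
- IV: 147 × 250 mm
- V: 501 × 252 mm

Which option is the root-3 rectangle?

Ratios (long/short): I ≈ 1.932; II ≈ 1.747; III ≈ 1.403; IV ≈ 1.701; V ≈ 1.988.
root-3 ≈ 1.732; option II is nearest (Δ 0.015).

II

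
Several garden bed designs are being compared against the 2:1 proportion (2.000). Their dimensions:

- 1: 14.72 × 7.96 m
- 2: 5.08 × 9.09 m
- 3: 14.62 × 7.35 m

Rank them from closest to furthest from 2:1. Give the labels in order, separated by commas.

3, 1, 2

1: 14.72/7.96 ≈ 1.849 → |1.849 − 2.000| = 0.151
2: 9.09/5.08 ≈ 1.789 → |1.789 − 2.000| = 0.211
3: 14.62/7.35 ≈ 1.989 → |1.989 − 2.000| = 0.011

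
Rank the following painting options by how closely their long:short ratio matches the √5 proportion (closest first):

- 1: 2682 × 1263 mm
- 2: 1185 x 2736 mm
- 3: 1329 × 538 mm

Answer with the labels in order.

Ratios: 1 = 2682 / 1263 ≈ 2.124; 2 = 2736 / 1185 ≈ 2.309; 3 = 1329 / 538 ≈ 2.470.
|Δ from 2.236|: 1 0.112; 2 0.073; 3 0.234.

2, 1, 3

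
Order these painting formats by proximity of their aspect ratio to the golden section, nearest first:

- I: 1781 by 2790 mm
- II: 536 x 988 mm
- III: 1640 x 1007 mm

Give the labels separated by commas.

Ratios: I = 2790 / 1781 ≈ 1.567; II = 988 / 536 ≈ 1.843; III = 1640 / 1007 ≈ 1.629.
|Δ from 1.618|: I 0.051; II 0.225; III 0.011.

III, I, II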